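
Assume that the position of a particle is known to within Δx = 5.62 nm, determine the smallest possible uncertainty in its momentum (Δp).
9.382 × 10^-27 kg·m/s

Using the Heisenberg uncertainty principle:
ΔxΔp ≥ ℏ/2

The minimum uncertainty in momentum is:
Δp_min = ℏ/(2Δx)
Δp_min = (1.055e-34 J·s) / (2 × 5.620e-09 m)
Δp_min = 9.382e-27 kg·m/s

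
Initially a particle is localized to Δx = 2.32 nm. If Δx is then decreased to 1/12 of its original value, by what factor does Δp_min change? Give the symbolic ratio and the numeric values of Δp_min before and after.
Original Δp_min = 2.273 × 10^-26 kg·m/s; new Δp'_min = 2.727 × 10^-25 kg·m/s; ratio Δp'_min/Δp_min = 12.

From the uncertainty principle ΔxΔp ≥ ℏ/2, the minimum momentum uncertainty is Δp_min = ℏ/(2Δx).

Original (Δx = 2.32 nm = 2.320e-09 m):
Δp_min = (1.055e-34 J·s)/(2 × 2.320e-09 m) = 2.273e-26 kg·m/s

When Δx → (1/12)Δx:
Δp'_min = ℏ/(2 × (1/12)Δx) = 12 × ℏ/(2Δx) = 12 × Δp_min
Δp'_min = 12 × 2.273e-26 kg·m/s = 2.727e-25 kg·m/s

Since Δp_min ∝ 1/Δx, when Δx is decreased to 1/12 of its original value, Δp_min increases to 12 times its original value.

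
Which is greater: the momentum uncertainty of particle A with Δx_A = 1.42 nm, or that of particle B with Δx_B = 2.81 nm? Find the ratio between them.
Particle A has the larger minimum momentum uncertainty, by a factor of 1.98.

For each particle, the minimum momentum uncertainty is Δp_min = ℏ/(2Δx):

Particle A: Δp_A = ℏ/(2×1.420e-09 m) = 3.713e-26 kg·m/s
Particle B: Δp_B = ℏ/(2×2.810e-09 m) = 1.876e-26 kg·m/s

Ratio: Δp_A/Δp_B = 1.98

Since Δp_min ∝ 1/Δx, the particle with smaller position uncertainty (A) has larger momentum uncertainty.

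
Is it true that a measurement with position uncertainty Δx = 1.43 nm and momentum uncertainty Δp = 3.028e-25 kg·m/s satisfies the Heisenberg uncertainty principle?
Yes, it satisfies the uncertainty principle.

Calculate the product ΔxΔp:
ΔxΔp = (1.430e-09 m) × (3.028e-25 kg·m/s)
ΔxΔp = 4.330e-34 J·s

Compare to the minimum allowed value ℏ/2:
ℏ/2 = 5.273e-35 J·s

Since ΔxΔp = 4.330e-34 J·s ≥ 5.273e-35 J·s = ℏ/2,
the measurement satisfies the uncertainty principle.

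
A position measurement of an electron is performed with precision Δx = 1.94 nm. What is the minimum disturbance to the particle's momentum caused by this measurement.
2.718 × 10^-26 kg·m/s

The uncertainty principle implies that measuring position disturbs momentum:
ΔxΔp ≥ ℏ/2

When we measure position with precision Δx, we necessarily introduce a momentum uncertainty:
Δp ≥ ℏ/(2Δx)
Δp_min = (1.055e-34 J·s) / (2 × 1.940e-09 m)
Δp_min = 2.718e-26 kg·m/s

The more precisely we measure position, the greater the momentum disturbance.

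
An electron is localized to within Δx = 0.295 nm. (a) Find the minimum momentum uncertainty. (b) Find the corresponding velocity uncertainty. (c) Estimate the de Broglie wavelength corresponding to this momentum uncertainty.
(a) Δp_min = 1.787 × 10^-25 kg·m/s
(b) Δv_min = 196.216 km/s
(c) λ_dB = 3.707 nm

Step-by-step:

(a) From the uncertainty principle:
Δp_min = ℏ/(2Δx) = (1.055e-34 J·s)/(2 × 2.950e-10 m) = 1.787e-25 kg·m/s

(b) The velocity uncertainty:
Δv = Δp/m = (1.787e-25 kg·m/s)/(9.109e-31 kg) = 1.962e+05 m/s = 196.216 km/s

(c) The de Broglie wavelength for this momentum:
λ = h/p = (6.626e-34 J·s)/(1.787e-25 kg·m/s) = 3.707e-09 m = 3.707 nm

Note: The de Broglie wavelength is comparable to the localization size, as expected from wave-particle duality.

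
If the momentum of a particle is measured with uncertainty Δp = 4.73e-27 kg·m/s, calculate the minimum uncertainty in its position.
11.148 nm

Using the Heisenberg uncertainty principle:
ΔxΔp ≥ ℏ/2

The minimum uncertainty in position is:
Δx_min = ℏ/(2Δp)
Δx_min = (1.055e-34 J·s) / (2 × 4.730e-27 kg·m/s)
Δx_min = 1.115e-08 m = 11.148 nm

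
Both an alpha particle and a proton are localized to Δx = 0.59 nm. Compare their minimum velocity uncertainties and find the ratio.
The proton has the larger minimum velocity uncertainty, by a ratio of 4.0.

For both particles, Δp_min = ℏ/(2Δx) = 8.937e-26 kg·m/s (same for both).

The velocity uncertainty is Δv = Δp/m:
- alpha particle: Δv = 8.937e-26 / 6.645e-27 = 1.345e+01 m/s = 13.450 m/s
- proton: Δv = 8.937e-26 / 1.673e-27 = 5.343e+01 m/s = 53.431 m/s

Ratio: 5.343e+01 / 1.345e+01 = 4.0

The lighter particle has larger velocity uncertainty because Δv ∝ 1/m.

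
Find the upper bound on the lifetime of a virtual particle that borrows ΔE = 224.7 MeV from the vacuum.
1.465 ys

Using the energy-time uncertainty principle:
ΔEΔt ≥ ℏ/2

For a virtual particle borrowing energy ΔE, the maximum lifetime is:
Δt_max = ℏ/(2ΔE)

Converting energy:
ΔE = 224.7 MeV = 3.600e-11 J

Δt_max = (1.055e-34 J·s) / (2 × 3.600e-11 J)
Δt_max = 1.465e-24 s = 1.465 ys

Virtual particles with higher borrowed energy exist for shorter times.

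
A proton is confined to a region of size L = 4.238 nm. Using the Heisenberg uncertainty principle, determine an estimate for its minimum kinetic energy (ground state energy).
288.823 neV

Using the uncertainty principle to estimate ground state energy:

1. The position uncertainty is approximately the confinement size:
   Δx ≈ L = 4.238e-09 m

2. From ΔxΔp ≥ ℏ/2, the minimum momentum uncertainty is:
   Δp ≈ ℏ/(2L) = 1.244e-26 kg·m/s

3. The kinetic energy is approximately:
   KE ≈ (Δp)²/(2m) = (1.244e-26)²/(2 × 1.673e-27 kg)
   KE ≈ 4.627e-26 J = 288.823 neV

This is an order-of-magnitude estimate of the ground state energy.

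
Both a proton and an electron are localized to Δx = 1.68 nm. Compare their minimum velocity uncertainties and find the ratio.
The electron has the larger minimum velocity uncertainty, by a ratio of 1836.2.

For both particles, Δp_min = ℏ/(2Δx) = 3.139e-26 kg·m/s (same for both).

The velocity uncertainty is Δv = Δp/m:
- proton: Δv = 3.139e-26 / 1.673e-27 = 1.876e+01 m/s = 18.765 m/s
- electron: Δv = 3.139e-26 / 9.109e-31 = 3.445e+04 m/s = 34.455 km/s

Ratio: 3.445e+04 / 1.876e+01 = 1836.2

The lighter particle has larger velocity uncertainty because Δv ∝ 1/m.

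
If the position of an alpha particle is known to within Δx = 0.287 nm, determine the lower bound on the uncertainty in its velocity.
27.650 m/s

Using the Heisenberg uncertainty principle and Δp = mΔv:
ΔxΔp ≥ ℏ/2
Δx(mΔv) ≥ ℏ/2

The minimum uncertainty in velocity is:
Δv_min = ℏ/(2mΔx)
Δv_min = (1.055e-34 J·s) / (2 × 6.645e-27 kg × 2.870e-10 m)
Δv_min = 2.765e+01 m/s = 27.650 m/s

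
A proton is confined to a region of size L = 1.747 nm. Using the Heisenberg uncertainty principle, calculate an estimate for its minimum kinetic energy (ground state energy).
1.700 μeV

Using the uncertainty principle to estimate ground state energy:

1. The position uncertainty is approximately the confinement size:
   Δx ≈ L = 1.747e-09 m

2. From ΔxΔp ≥ ℏ/2, the minimum momentum uncertainty is:
   Δp ≈ ℏ/(2L) = 3.018e-26 kg·m/s

3. The kinetic energy is approximately:
   KE ≈ (Δp)²/(2m) = (3.018e-26)²/(2 × 1.673e-27 kg)
   KE ≈ 2.723e-25 J = 1.700 μeV

This is an order-of-magnitude estimate of the ground state energy.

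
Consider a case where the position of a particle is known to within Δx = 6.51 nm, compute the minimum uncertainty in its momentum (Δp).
8.100 × 10^-27 kg·m/s

Using the Heisenberg uncertainty principle:
ΔxΔp ≥ ℏ/2

The minimum uncertainty in momentum is:
Δp_min = ℏ/(2Δx)
Δp_min = (1.055e-34 J·s) / (2 × 6.510e-09 m)
Δp_min = 8.100e-27 kg·m/s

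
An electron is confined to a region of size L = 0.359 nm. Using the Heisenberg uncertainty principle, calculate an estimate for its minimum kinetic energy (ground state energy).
73.905 meV

Using the uncertainty principle to estimate ground state energy:

1. The position uncertainty is approximately the confinement size:
   Δx ≈ L = 3.590e-10 m

2. From ΔxΔp ≥ ℏ/2, the minimum momentum uncertainty is:
   Δp ≈ ℏ/(2L) = 1.469e-25 kg·m/s

3. The kinetic energy is approximately:
   KE ≈ (Δp)²/(2m) = (1.469e-25)²/(2 × 9.109e-31 kg)
   KE ≈ 1.184e-20 J = 73.905 meV

This is an order-of-magnitude estimate of the ground state energy.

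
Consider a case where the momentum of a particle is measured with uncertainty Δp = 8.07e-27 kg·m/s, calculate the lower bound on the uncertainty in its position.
6.534 nm

Using the Heisenberg uncertainty principle:
ΔxΔp ≥ ℏ/2

The minimum uncertainty in position is:
Δx_min = ℏ/(2Δp)
Δx_min = (1.055e-34 J·s) / (2 × 8.070e-27 kg·m/s)
Δx_min = 6.534e-09 m = 6.534 nm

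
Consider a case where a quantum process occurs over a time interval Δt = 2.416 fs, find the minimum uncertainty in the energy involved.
136.219 meV

Using the energy-time uncertainty principle:
ΔEΔt ≥ ℏ/2

The minimum uncertainty in energy is:
ΔE_min = ℏ/(2Δt)
ΔE_min = (1.055e-34 J·s) / (2 × 2.416e-15 s)
ΔE_min = 2.182e-20 J = 136.219 meV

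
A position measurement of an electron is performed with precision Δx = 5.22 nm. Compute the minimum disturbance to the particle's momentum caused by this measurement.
1.010 × 10^-26 kg·m/s

The uncertainty principle implies that measuring position disturbs momentum:
ΔxΔp ≥ ℏ/2

When we measure position with precision Δx, we necessarily introduce a momentum uncertainty:
Δp ≥ ℏ/(2Δx)
Δp_min = (1.055e-34 J·s) / (2 × 5.220e-09 m)
Δp_min = 1.010e-26 kg·m/s

The more precisely we measure position, the greater the momentum disturbance.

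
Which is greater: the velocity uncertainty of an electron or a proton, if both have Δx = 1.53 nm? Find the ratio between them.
The electron has the larger minimum velocity uncertainty, by a ratio of 1836.2.

For both particles, Δp_min = ℏ/(2Δx) = 3.446e-26 kg·m/s (same for both).

The velocity uncertainty is Δv = Δp/m:
- electron: Δv = 3.446e-26 / 9.109e-31 = 3.783e+04 m/s = 37.833 km/s
- proton: Δv = 3.446e-26 / 1.673e-27 = 2.060e+01 m/s = 20.604 m/s

Ratio: 3.783e+04 / 2.060e+01 = 1836.2

The lighter particle has larger velocity uncertainty because Δv ∝ 1/m.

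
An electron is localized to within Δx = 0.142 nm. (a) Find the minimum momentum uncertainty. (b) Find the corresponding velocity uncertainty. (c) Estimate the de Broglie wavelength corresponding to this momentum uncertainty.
(a) Δp_min = 3.713 × 10^-25 kg·m/s
(b) Δv_min = 407.633 km/s
(c) λ_dB = 1.784 nm

Step-by-step:

(a) From the uncertainty principle:
Δp_min = ℏ/(2Δx) = (1.055e-34 J·s)/(2 × 1.420e-10 m) = 3.713e-25 kg·m/s

(b) The velocity uncertainty:
Δv = Δp/m = (3.713e-25 kg·m/s)/(9.109e-31 kg) = 4.076e+05 m/s = 407.633 km/s

(c) The de Broglie wavelength for this momentum:
λ = h/p = (6.626e-34 J·s)/(3.713e-25 kg·m/s) = 1.784e-09 m = 1.784 nm

Note: The de Broglie wavelength is comparable to the localization size, as expected from wave-particle duality.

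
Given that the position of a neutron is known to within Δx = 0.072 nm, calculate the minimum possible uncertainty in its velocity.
437.238 m/s

Using the Heisenberg uncertainty principle and Δp = mΔv:
ΔxΔp ≥ ℏ/2
Δx(mΔv) ≥ ℏ/2

The minimum uncertainty in velocity is:
Δv_min = ℏ/(2mΔx)
Δv_min = (1.055e-34 J·s) / (2 × 1.675e-27 kg × 7.200e-11 m)
Δv_min = 4.372e+02 m/s = 437.238 m/s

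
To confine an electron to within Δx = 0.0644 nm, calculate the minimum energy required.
2.297 eV

Localizing a particle requires giving it sufficient momentum uncertainty:

1. From uncertainty principle: Δp ≥ ℏ/(2Δx)
   Δp_min = (1.055e-34 J·s) / (2 × 6.440e-11 m)
   Δp_min = 8.188e-25 kg·m/s

2. This momentum uncertainty corresponds to kinetic energy:
   KE ≈ (Δp)²/(2m) = (8.188e-25)²/(2 × 9.109e-31 kg)
   KE = 3.680e-19 J = 2.297 eV

Tighter localization requires more energy.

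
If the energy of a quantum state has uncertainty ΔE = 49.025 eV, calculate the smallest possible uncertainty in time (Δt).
6.713 as

Using the energy-time uncertainty principle:
ΔEΔt ≥ ℏ/2

The minimum uncertainty in time is:
Δt_min = ℏ/(2ΔE)
Δt_min = (1.055e-34 J·s) / (2 × 7.855e-18 J)
Δt_min = 6.713e-18 s = 6.713 as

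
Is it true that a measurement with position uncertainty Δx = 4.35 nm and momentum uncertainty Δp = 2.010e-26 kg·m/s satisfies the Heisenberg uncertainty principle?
Yes, it satisfies the uncertainty principle.

Calculate the product ΔxΔp:
ΔxΔp = (4.350e-09 m) × (2.010e-26 kg·m/s)
ΔxΔp = 8.744e-35 J·s

Compare to the minimum allowed value ℏ/2:
ℏ/2 = 5.273e-35 J·s

Since ΔxΔp = 8.744e-35 J·s ≥ 5.273e-35 J·s = ℏ/2,
the measurement satisfies the uncertainty principle.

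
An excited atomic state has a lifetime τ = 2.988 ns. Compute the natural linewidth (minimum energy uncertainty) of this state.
110.143 neV

Using the energy-time uncertainty principle:
ΔEΔt ≥ ℏ/2

The lifetime τ represents the time uncertainty Δt.
The natural linewidth (minimum energy uncertainty) is:

ΔE = ℏ/(2τ)
ΔE = (1.055e-34 J·s) / (2 × 2.988e-09 s)
ΔE = 1.765e-26 J = 110.143 neV

This natural linewidth limits the precision of spectroscopic measurements.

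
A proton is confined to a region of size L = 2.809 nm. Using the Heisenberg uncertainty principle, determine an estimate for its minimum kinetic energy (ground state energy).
657.432 neV

Using the uncertainty principle to estimate ground state energy:

1. The position uncertainty is approximately the confinement size:
   Δx ≈ L = 2.809e-09 m

2. From ΔxΔp ≥ ℏ/2, the minimum momentum uncertainty is:
   Δp ≈ ℏ/(2L) = 1.877e-26 kg·m/s

3. The kinetic energy is approximately:
   KE ≈ (Δp)²/(2m) = (1.877e-26)²/(2 × 1.673e-27 kg)
   KE ≈ 1.053e-25 J = 657.432 neV

This is an order-of-magnitude estimate of the ground state energy.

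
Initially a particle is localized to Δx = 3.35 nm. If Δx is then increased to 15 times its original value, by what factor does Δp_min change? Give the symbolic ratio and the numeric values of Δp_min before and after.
Original Δp_min = 1.574 × 10^-26 kg·m/s; new Δp'_min = 1.049 × 10^-27 kg·m/s; ratio Δp'_min/Δp_min = 1/15.

From the uncertainty principle ΔxΔp ≥ ℏ/2, the minimum momentum uncertainty is Δp_min = ℏ/(2Δx).

Original (Δx = 3.35 nm = 3.350e-09 m):
Δp_min = (1.055e-34 J·s)/(2 × 3.350e-09 m) = 1.574e-26 kg·m/s

When Δx → 15Δx:
Δp'_min = ℏ/(2 × 15Δx) = (1/15) × ℏ/(2Δx) = (1/15) × Δp_min
Δp'_min = 1/15 × 1.574e-26 kg·m/s = 1.049e-27 kg·m/s

Since Δp_min ∝ 1/Δx, when Δx is increased to 15 times its original value, Δp_min decreases to 1/15 of its original value.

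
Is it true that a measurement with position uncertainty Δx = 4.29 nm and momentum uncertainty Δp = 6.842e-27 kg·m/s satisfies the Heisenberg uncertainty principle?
No, it violates the uncertainty principle (impossible measurement).

Calculate the product ΔxΔp:
ΔxΔp = (4.290e-09 m) × (6.842e-27 kg·m/s)
ΔxΔp = 2.935e-35 J·s

Compare to the minimum allowed value ℏ/2:
ℏ/2 = 5.273e-35 J·s

Since ΔxΔp = 2.935e-35 J·s < 5.273e-35 J·s = ℏ/2,
the measurement violates the uncertainty principle.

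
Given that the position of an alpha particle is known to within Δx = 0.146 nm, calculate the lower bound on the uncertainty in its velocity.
54.353 m/s

Using the Heisenberg uncertainty principle and Δp = mΔv:
ΔxΔp ≥ ℏ/2
Δx(mΔv) ≥ ℏ/2

The minimum uncertainty in velocity is:
Δv_min = ℏ/(2mΔx)
Δv_min = (1.055e-34 J·s) / (2 × 6.645e-27 kg × 1.460e-10 m)
Δv_min = 5.435e+01 m/s = 54.353 m/s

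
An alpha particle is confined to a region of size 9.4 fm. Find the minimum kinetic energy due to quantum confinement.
14.778 keV

Using the uncertainty principle:

1. Position uncertainty: Δx ≈ 9.400e-15 m
2. Minimum momentum uncertainty: Δp = ℏ/(2Δx) = 5.609e-21 kg·m/s
3. Minimum kinetic energy:
   KE = (Δp)²/(2m) = (5.609e-21)²/(2 × 6.645e-27 kg)
   KE = 2.368e-15 J = 14.778 keV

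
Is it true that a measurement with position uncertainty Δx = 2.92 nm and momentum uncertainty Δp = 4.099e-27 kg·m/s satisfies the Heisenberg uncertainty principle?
No, it violates the uncertainty principle (impossible measurement).

Calculate the product ΔxΔp:
ΔxΔp = (2.920e-09 m) × (4.099e-27 kg·m/s)
ΔxΔp = 1.197e-35 J·s

Compare to the minimum allowed value ℏ/2:
ℏ/2 = 5.273e-35 J·s

Since ΔxΔp = 1.197e-35 J·s < 5.273e-35 J·s = ℏ/2,
the measurement violates the uncertainty principle.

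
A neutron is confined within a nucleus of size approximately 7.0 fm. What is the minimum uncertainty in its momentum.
7.533 × 10^-21 kg·m/s

Using the Heisenberg uncertainty principle:
ΔxΔp ≥ ℏ/2

With Δx ≈ L = 7.000e-15 m (the confinement size):
Δp_min = ℏ/(2Δx)
Δp_min = (1.055e-34 J·s) / (2 × 7.000e-15 m)
Δp_min = 7.533e-21 kg·m/s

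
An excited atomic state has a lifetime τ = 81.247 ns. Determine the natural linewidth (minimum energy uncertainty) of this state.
4.051 neV

Using the energy-time uncertainty principle:
ΔEΔt ≥ ℏ/2

The lifetime τ represents the time uncertainty Δt.
The natural linewidth (minimum energy uncertainty) is:

ΔE = ℏ/(2τ)
ΔE = (1.055e-34 J·s) / (2 × 8.125e-08 s)
ΔE = 6.490e-28 J = 4.051 neV

This natural linewidth limits the precision of spectroscopic measurements.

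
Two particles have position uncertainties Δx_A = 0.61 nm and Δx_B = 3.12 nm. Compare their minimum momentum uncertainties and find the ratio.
Particle A has the larger minimum momentum uncertainty, by a factor of 5.11.

For each particle, the minimum momentum uncertainty is Δp_min = ℏ/(2Δx):

Particle A: Δp_A = ℏ/(2×6.100e-10 m) = 8.644e-26 kg·m/s
Particle B: Δp_B = ℏ/(2×3.120e-09 m) = 1.690e-26 kg·m/s

Ratio: Δp_A/Δp_B = 5.11

Since Δp_min ∝ 1/Δx, the particle with smaller position uncertainty (A) has larger momentum uncertainty.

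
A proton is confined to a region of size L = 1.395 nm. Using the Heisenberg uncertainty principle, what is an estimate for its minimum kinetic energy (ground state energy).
2.666 μeV

Using the uncertainty principle to estimate ground state energy:

1. The position uncertainty is approximately the confinement size:
   Δx ≈ L = 1.395e-09 m

2. From ΔxΔp ≥ ℏ/2, the minimum momentum uncertainty is:
   Δp ≈ ℏ/(2L) = 3.780e-26 kg·m/s

3. The kinetic energy is approximately:
   KE ≈ (Δp)²/(2m) = (3.780e-26)²/(2 × 1.673e-27 kg)
   KE ≈ 4.271e-25 J = 2.666 μeV

This is an order-of-magnitude estimate of the ground state energy.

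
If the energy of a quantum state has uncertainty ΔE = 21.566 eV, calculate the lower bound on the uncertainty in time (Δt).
15.260 as

Using the energy-time uncertainty principle:
ΔEΔt ≥ ℏ/2

The minimum uncertainty in time is:
Δt_min = ℏ/(2ΔE)
Δt_min = (1.055e-34 J·s) / (2 × 3.455e-18 J)
Δt_min = 1.526e-17 s = 15.260 as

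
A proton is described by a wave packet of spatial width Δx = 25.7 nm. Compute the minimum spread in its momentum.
2.052 × 10^-27 kg·m/s

For a wave packet, the spatial width Δx and momentum spread Δp are related by the uncertainty principle:
ΔxΔp ≥ ℏ/2

The minimum momentum spread is:
Δp_min = ℏ/(2Δx)
Δp_min = (1.055e-34 J·s) / (2 × 2.570e-08 m)
Δp_min = 2.052e-27 kg·m/s

A wave packet cannot have both a well-defined position and well-defined momentum.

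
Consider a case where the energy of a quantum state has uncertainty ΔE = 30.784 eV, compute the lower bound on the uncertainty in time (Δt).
10.691 as

Using the energy-time uncertainty principle:
ΔEΔt ≥ ℏ/2

The minimum uncertainty in time is:
Δt_min = ℏ/(2ΔE)
Δt_min = (1.055e-34 J·s) / (2 × 4.932e-18 J)
Δt_min = 1.069e-17 s = 10.691 as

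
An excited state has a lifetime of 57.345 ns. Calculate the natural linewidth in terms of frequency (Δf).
1.388 MHz

Using the energy-time uncertainty principle and E = hf:
ΔEΔt ≥ ℏ/2
hΔf·Δt ≥ ℏ/2

The minimum frequency uncertainty is:
Δf = ℏ/(2hτ) = 1/(4πτ)
Δf = 1/(4π × 5.735e-08 s)
Δf = 1.388e+06 Hz = 1.388 MHz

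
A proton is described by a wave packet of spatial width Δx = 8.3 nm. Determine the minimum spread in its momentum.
6.353 × 10^-27 kg·m/s

For a wave packet, the spatial width Δx and momentum spread Δp are related by the uncertainty principle:
ΔxΔp ≥ ℏ/2

The minimum momentum spread is:
Δp_min = ℏ/(2Δx)
Δp_min = (1.055e-34 J·s) / (2 × 8.300e-09 m)
Δp_min = 6.353e-27 kg·m/s

A wave packet cannot have both a well-defined position and well-defined momentum.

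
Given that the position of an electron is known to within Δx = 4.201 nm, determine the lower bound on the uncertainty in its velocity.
13.779 km/s

Using the Heisenberg uncertainty principle and Δp = mΔv:
ΔxΔp ≥ ℏ/2
Δx(mΔv) ≥ ℏ/2

The minimum uncertainty in velocity is:
Δv_min = ℏ/(2mΔx)
Δv_min = (1.055e-34 J·s) / (2 × 9.109e-31 kg × 4.201e-09 m)
Δv_min = 1.378e+04 m/s = 13.779 km/s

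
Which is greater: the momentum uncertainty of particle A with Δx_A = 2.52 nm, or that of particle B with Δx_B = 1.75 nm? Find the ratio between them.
Particle B has the larger minimum momentum uncertainty, by a factor of 1.44.

For each particle, the minimum momentum uncertainty is Δp_min = ℏ/(2Δx):

Particle A: Δp_A = ℏ/(2×2.520e-09 m) = 2.092e-26 kg·m/s
Particle B: Δp_B = ℏ/(2×1.750e-09 m) = 3.013e-26 kg·m/s

Ratio: Δp_B/Δp_A = 1.44

Since Δp_min ∝ 1/Δx, the particle with smaller position uncertainty (B) has larger momentum uncertainty.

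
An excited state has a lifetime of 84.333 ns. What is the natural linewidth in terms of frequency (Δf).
943.610 kHz

Using the energy-time uncertainty principle and E = hf:
ΔEΔt ≥ ℏ/2
hΔf·Δt ≥ ℏ/2

The minimum frequency uncertainty is:
Δf = ℏ/(2hτ) = 1/(4πτ)
Δf = 1/(4π × 8.433e-08 s)
Δf = 9.436e+05 Hz = 943.610 kHz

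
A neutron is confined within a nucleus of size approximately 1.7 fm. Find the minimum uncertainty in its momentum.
3.102 × 10^-20 kg·m/s

Using the Heisenberg uncertainty principle:
ΔxΔp ≥ ℏ/2

With Δx ≈ L = 1.700e-15 m (the confinement size):
Δp_min = ℏ/(2Δx)
Δp_min = (1.055e-34 J·s) / (2 × 1.700e-15 m)
Δp_min = 3.102e-20 kg·m/s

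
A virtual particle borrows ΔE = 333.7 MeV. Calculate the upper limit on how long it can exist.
9.862 × 10^-25 s

Using the energy-time uncertainty principle:
ΔEΔt ≥ ℏ/2

For a virtual particle borrowing energy ΔE, the maximum lifetime is:
Δt_max = ℏ/(2ΔE)

Converting energy:
ΔE = 333.7 MeV = 5.346e-11 J

Δt_max = (1.055e-34 J·s) / (2 × 5.346e-11 J)
Δt_max = 9.862e-25 s = 9.862 × 10^-25 s

Virtual particles with higher borrowed energy exist for shorter times.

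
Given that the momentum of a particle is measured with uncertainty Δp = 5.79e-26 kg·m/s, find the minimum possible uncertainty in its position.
910.684 pm

Using the Heisenberg uncertainty principle:
ΔxΔp ≥ ℏ/2

The minimum uncertainty in position is:
Δx_min = ℏ/(2Δp)
Δx_min = (1.055e-34 J·s) / (2 × 5.790e-26 kg·m/s)
Δx_min = 9.107e-10 m = 910.684 pm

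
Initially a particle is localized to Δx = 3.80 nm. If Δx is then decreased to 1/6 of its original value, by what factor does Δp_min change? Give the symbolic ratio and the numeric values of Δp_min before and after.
Original Δp_min = 1.388 × 10^-26 kg·m/s; new Δp'_min = 8.326 × 10^-26 kg·m/s; ratio Δp'_min/Δp_min = 6.

From the uncertainty principle ΔxΔp ≥ ℏ/2, the minimum momentum uncertainty is Δp_min = ℏ/(2Δx).

Original (Δx = 3.80 nm = 3.800e-09 m):
Δp_min = (1.055e-34 J·s)/(2 × 3.800e-09 m) = 1.388e-26 kg·m/s

When Δx → (1/6)Δx:
Δp'_min = ℏ/(2 × (1/6)Δx) = 6 × ℏ/(2Δx) = 6 × Δp_min
Δp'_min = 6 × 1.388e-26 kg·m/s = 8.326e-26 kg·m/s

Since Δp_min ∝ 1/Δx, when Δx is decreased to 1/6 of its original value, Δp_min increases to 6 times its original value.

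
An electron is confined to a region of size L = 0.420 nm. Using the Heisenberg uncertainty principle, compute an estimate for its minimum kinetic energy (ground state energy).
53.996 meV

Using the uncertainty principle to estimate ground state energy:

1. The position uncertainty is approximately the confinement size:
   Δx ≈ L = 4.200e-10 m

2. From ΔxΔp ≥ ℏ/2, the minimum momentum uncertainty is:
   Δp ≈ ℏ/(2L) = 1.255e-25 kg·m/s

3. The kinetic energy is approximately:
   KE ≈ (Δp)²/(2m) = (1.255e-25)²/(2 × 9.109e-31 kg)
   KE ≈ 8.651e-21 J = 53.996 meV

This is an order-of-magnitude estimate of the ground state energy.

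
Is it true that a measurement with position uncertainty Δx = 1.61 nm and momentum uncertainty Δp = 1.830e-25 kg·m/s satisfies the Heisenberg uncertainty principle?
Yes, it satisfies the uncertainty principle.

Calculate the product ΔxΔp:
ΔxΔp = (1.610e-09 m) × (1.830e-25 kg·m/s)
ΔxΔp = 2.946e-34 J·s

Compare to the minimum allowed value ℏ/2:
ℏ/2 = 5.273e-35 J·s

Since ΔxΔp = 2.946e-34 J·s ≥ 5.273e-35 J·s = ℏ/2,
the measurement satisfies the uncertainty principle.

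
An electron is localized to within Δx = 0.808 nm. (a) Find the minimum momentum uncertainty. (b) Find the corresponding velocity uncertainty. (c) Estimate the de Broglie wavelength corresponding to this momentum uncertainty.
(a) Δp_min = 6.526 × 10^-26 kg·m/s
(b) Δv_min = 71.638 km/s
(c) λ_dB = 10.154 nm

Step-by-step:

(a) From the uncertainty principle:
Δp_min = ℏ/(2Δx) = (1.055e-34 J·s)/(2 × 8.080e-10 m) = 6.526e-26 kg·m/s

(b) The velocity uncertainty:
Δv = Δp/m = (6.526e-26 kg·m/s)/(9.109e-31 kg) = 7.164e+04 m/s = 71.638 km/s

(c) The de Broglie wavelength for this momentum:
λ = h/p = (6.626e-34 J·s)/(6.526e-26 kg·m/s) = 1.015e-08 m = 10.154 nm

Note: The de Broglie wavelength is comparable to the localization size, as expected from wave-particle duality.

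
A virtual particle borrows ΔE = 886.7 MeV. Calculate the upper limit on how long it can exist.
3.712 × 10^-25 s

Using the energy-time uncertainty principle:
ΔEΔt ≥ ℏ/2

For a virtual particle borrowing energy ΔE, the maximum lifetime is:
Δt_max = ℏ/(2ΔE)

Converting energy:
ΔE = 886.7 MeV = 1.421e-10 J

Δt_max = (1.055e-34 J·s) / (2 × 1.421e-10 J)
Δt_max = 3.712e-25 s = 3.712 × 10^-25 s

Virtual particles with higher borrowed energy exist for shorter times.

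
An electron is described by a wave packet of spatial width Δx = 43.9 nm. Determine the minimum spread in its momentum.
1.201 × 10^-27 kg·m/s

For a wave packet, the spatial width Δx and momentum spread Δp are related by the uncertainty principle:
ΔxΔp ≥ ℏ/2

The minimum momentum spread is:
Δp_min = ℏ/(2Δx)
Δp_min = (1.055e-34 J·s) / (2 × 4.390e-08 m)
Δp_min = 1.201e-27 kg·m/s

A wave packet cannot have both a well-defined position and well-defined momentum.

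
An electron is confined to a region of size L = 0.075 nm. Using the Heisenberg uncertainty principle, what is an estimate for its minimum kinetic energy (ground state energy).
1.693 eV

Using the uncertainty principle to estimate ground state energy:

1. The position uncertainty is approximately the confinement size:
   Δx ≈ L = 7.500e-11 m

2. From ΔxΔp ≥ ℏ/2, the minimum momentum uncertainty is:
   Δp ≈ ℏ/(2L) = 7.030e-25 kg·m/s

3. The kinetic energy is approximately:
   KE ≈ (Δp)²/(2m) = (7.030e-25)²/(2 × 9.109e-31 kg)
   KE ≈ 2.713e-19 J = 1.693 eV

This is an order-of-magnitude estimate of the ground state energy.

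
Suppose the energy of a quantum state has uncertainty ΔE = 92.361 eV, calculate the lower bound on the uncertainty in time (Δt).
3.563 as

Using the energy-time uncertainty principle:
ΔEΔt ≥ ℏ/2

The minimum uncertainty in time is:
Δt_min = ℏ/(2ΔE)
Δt_min = (1.055e-34 J·s) / (2 × 1.480e-17 J)
Δt_min = 3.563e-18 s = 3.563 as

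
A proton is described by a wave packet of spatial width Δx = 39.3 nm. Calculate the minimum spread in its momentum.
1.342 × 10^-27 kg·m/s

For a wave packet, the spatial width Δx and momentum spread Δp are related by the uncertainty principle:
ΔxΔp ≥ ℏ/2

The minimum momentum spread is:
Δp_min = ℏ/(2Δx)
Δp_min = (1.055e-34 J·s) / (2 × 3.930e-08 m)
Δp_min = 1.342e-27 kg·m/s

A wave packet cannot have both a well-defined position and well-defined momentum.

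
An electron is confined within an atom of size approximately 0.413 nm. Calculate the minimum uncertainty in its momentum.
1.277 × 10^-25 kg·m/s

Using the Heisenberg uncertainty principle:
ΔxΔp ≥ ℏ/2

With Δx ≈ L = 4.130e-10 m (the confinement size):
Δp_min = ℏ/(2Δx)
Δp_min = (1.055e-34 J·s) / (2 × 4.130e-10 m)
Δp_min = 1.277e-25 kg·m/s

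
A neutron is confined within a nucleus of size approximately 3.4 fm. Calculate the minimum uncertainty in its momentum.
1.551 × 10^-20 kg·m/s

Using the Heisenberg uncertainty principle:
ΔxΔp ≥ ℏ/2

With Δx ≈ L = 3.400e-15 m (the confinement size):
Δp_min = ℏ/(2Δx)
Δp_min = (1.055e-34 J·s) / (2 × 3.400e-15 m)
Δp_min = 1.551e-20 kg·m/s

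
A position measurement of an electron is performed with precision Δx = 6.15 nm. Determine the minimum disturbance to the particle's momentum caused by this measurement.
8.574 × 10^-27 kg·m/s

The uncertainty principle implies that measuring position disturbs momentum:
ΔxΔp ≥ ℏ/2

When we measure position with precision Δx, we necessarily introduce a momentum uncertainty:
Δp ≥ ℏ/(2Δx)
Δp_min = (1.055e-34 J·s) / (2 × 6.150e-09 m)
Δp_min = 8.574e-27 kg·m/s

The more precisely we measure position, the greater the momentum disturbance.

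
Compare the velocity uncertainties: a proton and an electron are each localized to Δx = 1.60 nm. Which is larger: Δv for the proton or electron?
The electron has the larger minimum velocity uncertainty, by a ratio of 1836.2.

For both particles, Δp_min = ℏ/(2Δx) = 3.296e-26 kg·m/s (same for both).

The velocity uncertainty is Δv = Δp/m:
- proton: Δv = 3.296e-26 / 1.673e-27 = 1.970e+01 m/s = 19.703 m/s
- electron: Δv = 3.296e-26 / 9.109e-31 = 3.618e+04 m/s = 36.177 km/s

Ratio: 3.618e+04 / 1.970e+01 = 1836.2

The lighter particle has larger velocity uncertainty because Δv ∝ 1/m.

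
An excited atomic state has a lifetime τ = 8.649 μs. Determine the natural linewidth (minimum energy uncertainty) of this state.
38.051 peV

Using the energy-time uncertainty principle:
ΔEΔt ≥ ℏ/2

The lifetime τ represents the time uncertainty Δt.
The natural linewidth (minimum energy uncertainty) is:

ΔE = ℏ/(2τ)
ΔE = (1.055e-34 J·s) / (2 × 8.649e-06 s)
ΔE = 6.096e-30 J = 38.051 peV

This natural linewidth limits the precision of spectroscopic measurements.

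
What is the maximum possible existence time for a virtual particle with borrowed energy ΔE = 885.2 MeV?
3.718 × 10^-25 s

Using the energy-time uncertainty principle:
ΔEΔt ≥ ℏ/2

For a virtual particle borrowing energy ΔE, the maximum lifetime is:
Δt_max = ℏ/(2ΔE)

Converting energy:
ΔE = 885.2 MeV = 1.418e-10 J

Δt_max = (1.055e-34 J·s) / (2 × 1.418e-10 J)
Δt_max = 3.718e-25 s = 3.718 × 10^-25 s

Virtual particles with higher borrowed energy exist for shorter times.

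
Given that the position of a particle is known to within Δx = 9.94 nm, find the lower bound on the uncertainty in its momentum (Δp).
5.305 × 10^-27 kg·m/s

Using the Heisenberg uncertainty principle:
ΔxΔp ≥ ℏ/2

The minimum uncertainty in momentum is:
Δp_min = ℏ/(2Δx)
Δp_min = (1.055e-34 J·s) / (2 × 9.940e-09 m)
Δp_min = 5.305e-27 kg·m/s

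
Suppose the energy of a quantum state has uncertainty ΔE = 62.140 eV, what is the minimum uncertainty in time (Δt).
5.296 as

Using the energy-time uncertainty principle:
ΔEΔt ≥ ℏ/2

The minimum uncertainty in time is:
Δt_min = ℏ/(2ΔE)
Δt_min = (1.055e-34 J·s) / (2 × 9.956e-18 J)
Δt_min = 5.296e-18 s = 5.296 as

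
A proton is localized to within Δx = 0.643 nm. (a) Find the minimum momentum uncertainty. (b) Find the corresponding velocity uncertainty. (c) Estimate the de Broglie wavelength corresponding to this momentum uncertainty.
(a) Δp_min = 8.200 × 10^-26 kg·m/s
(b) Δv_min = 49.027 m/s
(c) λ_dB = 8.080 nm

Step-by-step:

(a) From the uncertainty principle:
Δp_min = ℏ/(2Δx) = (1.055e-34 J·s)/(2 × 6.430e-10 m) = 8.200e-26 kg·m/s

(b) The velocity uncertainty:
Δv = Δp/m = (8.200e-26 kg·m/s)/(1.673e-27 kg) = 4.903e+01 m/s = 49.027 m/s

(c) The de Broglie wavelength for this momentum:
λ = h/p = (6.626e-34 J·s)/(8.200e-26 kg·m/s) = 8.080e-09 m = 8.080 nm

Note: The de Broglie wavelength is comparable to the localization size, as expected from wave-particle duality.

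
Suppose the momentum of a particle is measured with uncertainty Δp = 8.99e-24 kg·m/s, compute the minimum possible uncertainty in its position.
5.865 pm

Using the Heisenberg uncertainty principle:
ΔxΔp ≥ ℏ/2

The minimum uncertainty in position is:
Δx_min = ℏ/(2Δp)
Δx_min = (1.055e-34 J·s) / (2 × 8.990e-24 kg·m/s)
Δx_min = 5.865e-12 m = 5.865 pm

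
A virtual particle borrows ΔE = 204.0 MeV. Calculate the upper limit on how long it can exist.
1.613 ys

Using the energy-time uncertainty principle:
ΔEΔt ≥ ℏ/2

For a virtual particle borrowing energy ΔE, the maximum lifetime is:
Δt_max = ℏ/(2ΔE)

Converting energy:
ΔE = 204.0 MeV = 3.268e-11 J

Δt_max = (1.055e-34 J·s) / (2 × 3.268e-11 J)
Δt_max = 1.613e-24 s = 1.613 ys

Virtual particles with higher borrowed energy exist for shorter times.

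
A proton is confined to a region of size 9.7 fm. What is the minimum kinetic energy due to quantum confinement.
55.133 keV

Using the uncertainty principle:

1. Position uncertainty: Δx ≈ 9.700e-15 m
2. Minimum momentum uncertainty: Δp = ℏ/(2Δx) = 5.436e-21 kg·m/s
3. Minimum kinetic energy:
   KE = (Δp)²/(2m) = (5.436e-21)²/(2 × 1.673e-27 kg)
   KE = 8.833e-15 J = 55.133 keV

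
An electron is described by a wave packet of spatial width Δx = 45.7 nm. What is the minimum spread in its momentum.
1.154 × 10^-27 kg·m/s

For a wave packet, the spatial width Δx and momentum spread Δp are related by the uncertainty principle:
ΔxΔp ≥ ℏ/2

The minimum momentum spread is:
Δp_min = ℏ/(2Δx)
Δp_min = (1.055e-34 J·s) / (2 × 4.570e-08 m)
Δp_min = 1.154e-27 kg·m/s

A wave packet cannot have both a well-defined position and well-defined momentum.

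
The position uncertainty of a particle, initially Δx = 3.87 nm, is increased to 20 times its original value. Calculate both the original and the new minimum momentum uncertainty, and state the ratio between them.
Original Δp_min = 1.362 × 10^-26 kg·m/s; new Δp'_min = 6.812 × 10^-28 kg·m/s; ratio Δp'_min/Δp_min = 1/20.

From the uncertainty principle ΔxΔp ≥ ℏ/2, the minimum momentum uncertainty is Δp_min = ℏ/(2Δx).

Original (Δx = 3.87 nm = 3.870e-09 m):
Δp_min = (1.055e-34 J·s)/(2 × 3.870e-09 m) = 1.362e-26 kg·m/s

When Δx → 20Δx:
Δp'_min = ℏ/(2 × 20Δx) = (1/20) × ℏ/(2Δx) = (1/20) × Δp_min
Δp'_min = 1/20 × 1.362e-26 kg·m/s = 6.812e-28 kg·m/s

Since Δp_min ∝ 1/Δx, when Δx is increased to 20 times its original value, Δp_min decreases to 1/20 of its original value.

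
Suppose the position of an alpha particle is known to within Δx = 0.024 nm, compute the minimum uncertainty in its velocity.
330.645 m/s

Using the Heisenberg uncertainty principle and Δp = mΔv:
ΔxΔp ≥ ℏ/2
Δx(mΔv) ≥ ℏ/2

The minimum uncertainty in velocity is:
Δv_min = ℏ/(2mΔx)
Δv_min = (1.055e-34 J·s) / (2 × 6.645e-27 kg × 2.400e-11 m)
Δv_min = 3.306e+02 m/s = 330.645 m/s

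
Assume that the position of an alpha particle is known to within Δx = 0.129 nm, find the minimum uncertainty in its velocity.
61.515 m/s

Using the Heisenberg uncertainty principle and Δp = mΔv:
ΔxΔp ≥ ℏ/2
Δx(mΔv) ≥ ℏ/2

The minimum uncertainty in velocity is:
Δv_min = ℏ/(2mΔx)
Δv_min = (1.055e-34 J·s) / (2 × 6.645e-27 kg × 1.290e-10 m)
Δv_min = 6.152e+01 m/s = 61.515 m/s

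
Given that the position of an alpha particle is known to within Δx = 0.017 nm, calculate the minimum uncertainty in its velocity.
466.793 m/s

Using the Heisenberg uncertainty principle and Δp = mΔv:
ΔxΔp ≥ ℏ/2
Δx(mΔv) ≥ ℏ/2

The minimum uncertainty in velocity is:
Δv_min = ℏ/(2mΔx)
Δv_min = (1.055e-34 J·s) / (2 × 6.645e-27 kg × 1.700e-11 m)
Δv_min = 4.668e+02 m/s = 466.793 m/s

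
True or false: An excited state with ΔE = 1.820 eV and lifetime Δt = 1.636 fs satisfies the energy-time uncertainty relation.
Yes, it satisfies the uncertainty relation.

Calculate the product ΔEΔt:
ΔE = 1.820 eV = 2.916e-19 J
ΔEΔt = (2.916e-19 J) × (1.636e-15 s)
ΔEΔt = 4.771e-34 J·s

Compare to the minimum allowed value ℏ/2:
ℏ/2 = 5.273e-35 J·s

Since ΔEΔt = 4.771e-34 J·s ≥ 5.273e-35 J·s = ℏ/2,
this satisfies the uncertainty relation.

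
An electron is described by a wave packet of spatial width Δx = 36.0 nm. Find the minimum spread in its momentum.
1.465 × 10^-27 kg·m/s

For a wave packet, the spatial width Δx and momentum spread Δp are related by the uncertainty principle:
ΔxΔp ≥ ℏ/2

The minimum momentum spread is:
Δp_min = ℏ/(2Δx)
Δp_min = (1.055e-34 J·s) / (2 × 3.600e-08 m)
Δp_min = 1.465e-27 kg·m/s

A wave packet cannot have both a well-defined position and well-defined momentum.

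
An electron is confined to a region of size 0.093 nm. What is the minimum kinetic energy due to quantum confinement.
1.101 eV

Using the uncertainty principle:

1. Position uncertainty: Δx ≈ 9.300e-11 m
2. Minimum momentum uncertainty: Δp = ℏ/(2Δx) = 5.670e-25 kg·m/s
3. Minimum kinetic energy:
   KE = (Δp)²/(2m) = (5.670e-25)²/(2 × 9.109e-31 kg)
   KE = 1.764e-19 J = 1.101 eV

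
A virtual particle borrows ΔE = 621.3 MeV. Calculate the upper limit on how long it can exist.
5.297 × 10^-25 s

Using the energy-time uncertainty principle:
ΔEΔt ≥ ℏ/2

For a virtual particle borrowing energy ΔE, the maximum lifetime is:
Δt_max = ℏ/(2ΔE)

Converting energy:
ΔE = 621.3 MeV = 9.954e-11 J

Δt_max = (1.055e-34 J·s) / (2 × 9.954e-11 J)
Δt_max = 5.297e-25 s = 5.297 × 10^-25 s

Virtual particles with higher borrowed energy exist for shorter times.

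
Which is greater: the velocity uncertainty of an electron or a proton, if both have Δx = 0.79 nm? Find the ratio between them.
The electron has the larger minimum velocity uncertainty, by a ratio of 1836.2.

For both particles, Δp_min = ℏ/(2Δx) = 6.675e-26 kg·m/s (same for both).

The velocity uncertainty is Δv = Δp/m:
- electron: Δv = 6.675e-26 / 9.109e-31 = 7.327e+04 m/s = 73.271 km/s
- proton: Δv = 6.675e-26 / 1.673e-27 = 3.990e+01 m/s = 39.904 m/s

Ratio: 7.327e+04 / 3.990e+01 = 1836.2

The lighter particle has larger velocity uncertainty because Δv ∝ 1/m.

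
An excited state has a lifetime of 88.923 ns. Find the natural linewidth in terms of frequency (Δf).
894.903 kHz

Using the energy-time uncertainty principle and E = hf:
ΔEΔt ≥ ℏ/2
hΔf·Δt ≥ ℏ/2

The minimum frequency uncertainty is:
Δf = ℏ/(2hτ) = 1/(4πτ)
Δf = 1/(4π × 8.892e-08 s)
Δf = 8.949e+05 Hz = 894.903 kHz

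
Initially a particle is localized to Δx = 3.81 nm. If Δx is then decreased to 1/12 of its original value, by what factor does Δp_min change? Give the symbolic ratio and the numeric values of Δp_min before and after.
Original Δp_min = 1.384 × 10^-26 kg·m/s; new Δp'_min = 1.661 × 10^-25 kg·m/s; ratio Δp'_min/Δp_min = 12.

From the uncertainty principle ΔxΔp ≥ ℏ/2, the minimum momentum uncertainty is Δp_min = ℏ/(2Δx).

Original (Δx = 3.81 nm = 3.810e-09 m):
Δp_min = (1.055e-34 J·s)/(2 × 3.810e-09 m) = 1.384e-26 kg·m/s

When Δx → (1/12)Δx:
Δp'_min = ℏ/(2 × (1/12)Δx) = 12 × ℏ/(2Δx) = 12 × Δp_min
Δp'_min = 12 × 1.384e-26 kg·m/s = 1.661e-25 kg·m/s

Since Δp_min ∝ 1/Δx, when Δx is decreased to 1/12 of its original value, Δp_min increases to 12 times its original value.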